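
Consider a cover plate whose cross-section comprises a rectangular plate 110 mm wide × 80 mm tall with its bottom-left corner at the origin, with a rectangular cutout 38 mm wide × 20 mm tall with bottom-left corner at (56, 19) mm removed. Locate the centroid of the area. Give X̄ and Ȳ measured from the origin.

plate: A = 110 × 80 = 8800.00, centroid at (55.00, 40.00).
hole: A = −(38 × 20) = -760.00, centroid at (75.00, 29.00).
ΣA = 8040.00 mm², ΣAX̄ = 427000.00 mm³, ΣAȲ = 329960.00 mm³.
X̄ = 427000.00/8040.00 = 53.11 mm; Ȳ = 329960.00/8040.00 = 41.04 mm.

X̄ = 53.11 mm, Ȳ = 41.04 mm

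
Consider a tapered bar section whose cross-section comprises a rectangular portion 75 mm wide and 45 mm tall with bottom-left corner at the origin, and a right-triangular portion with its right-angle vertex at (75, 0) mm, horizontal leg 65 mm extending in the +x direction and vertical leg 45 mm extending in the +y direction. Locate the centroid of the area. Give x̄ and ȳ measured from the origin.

x̄ = 55.39 mm, ȳ = 20.23 mm

rectangular portion: A = 75 × 45 = 3375.00, centroid at (37.50, 22.50).
triangular portion: A = ½·65·45 = 1462.50, centroid at (96.67, 15.00).
ΣA = 4837.50 mm², ΣAx̄ = 267937.50 mm³, ΣAȳ = 97875.00 mm³.
x̄ = 267937.50/4837.50 = 55.39 mm; ȳ = 97875.00/4837.50 = 20.23 mm.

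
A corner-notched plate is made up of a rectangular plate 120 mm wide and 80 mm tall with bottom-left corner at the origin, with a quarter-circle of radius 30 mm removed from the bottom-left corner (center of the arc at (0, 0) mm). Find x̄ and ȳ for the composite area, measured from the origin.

Part | A | x̄ᵢ | ȳᵢ | A·x̄ᵢ | A·ȳᵢ
plate | 9600.00 | 60.00 | 40.00 | 576000.00 | 384000.00
removed quarter-circle | -706.86 | 12.73 | 12.73 | -9000.00 | -9000.00
Σ | 8893.14 |  |  | 567000.00 | 375000.00
x̄ = 567000.00 / 8893.14 = 63.76 mm
ȳ = 375000.00 / 8893.14 = 42.17 mm

x̄ = 63.76 mm, ȳ = 42.17 mm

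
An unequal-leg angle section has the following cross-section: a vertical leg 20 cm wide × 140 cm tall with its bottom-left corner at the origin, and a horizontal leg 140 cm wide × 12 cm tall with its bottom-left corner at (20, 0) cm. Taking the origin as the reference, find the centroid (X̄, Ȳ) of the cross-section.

vertical leg: A = 20 × 140 = 2800.00, centroid at (10.00, 70.00).
horizontal leg: A = 140 × 12 = 1680.00, centroid at (90.00, 6.00).
ΣA = 4480.00 cm², ΣAX̄ = 179200.00 cm³, ΣAȲ = 206080.00 cm³.
X̄ = 179200.00/4480.00 = 40.00 cm; Ȳ = 206080.00/4480.00 = 46.00 cm.

X̄ = 40.00 cm, Ȳ = 46.00 cm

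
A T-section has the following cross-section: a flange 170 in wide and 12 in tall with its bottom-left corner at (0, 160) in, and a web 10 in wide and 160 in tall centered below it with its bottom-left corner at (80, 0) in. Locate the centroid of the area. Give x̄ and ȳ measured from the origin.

web: A = 10 × 160 = 1600.00, centroid at (85.00, 80.00).
flange: A = 170 × 12 = 2040.00, centroid at (85.00, 166.00).
ΣA = 3640.00 in²
ΣAx̄ = (1600.00)(85.00) + (2040.00)(85.00) = 309400.00 in³
ΣAȳ = (1600.00)(80.00) + (2040.00)(166.00) = 466640.00 in³
x̄ = 309400.00 / 3640.00 = 85.00 in
ȳ = 466640.00 / 3640.00 = 128.20 in

x̄ = 85.00 in, ȳ = 128.20 in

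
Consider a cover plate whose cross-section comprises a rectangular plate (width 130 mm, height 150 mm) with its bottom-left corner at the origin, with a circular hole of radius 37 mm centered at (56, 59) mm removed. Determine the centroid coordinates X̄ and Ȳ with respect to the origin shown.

X̄ = 67.55 mm, Ȳ = 79.53 mm

Part | A | x̄ᵢ | ȳᵢ | A·x̄ᵢ | A·ȳᵢ
plate | 19500.00 | 65.00 | 75.00 | 1267500.00 | 1462500.00
hole | -4300.84 | 56.00 | 59.00 | -240847.06 | -253749.58
Σ | 15199.16 |  |  | 1026652.94 | 1208750.42
X̄ = 1026652.94 / 15199.16 = 67.55 mm
Ȳ = 1208750.42 / 15199.16 = 79.53 mm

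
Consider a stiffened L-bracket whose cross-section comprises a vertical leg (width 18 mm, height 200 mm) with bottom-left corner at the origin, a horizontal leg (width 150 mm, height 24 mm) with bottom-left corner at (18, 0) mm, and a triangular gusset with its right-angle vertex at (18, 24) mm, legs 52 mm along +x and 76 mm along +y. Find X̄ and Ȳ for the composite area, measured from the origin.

Part | A | x̄ᵢ | ȳᵢ | A·x̄ᵢ | A·ȳᵢ
vertical leg | 3600.00 | 9.00 | 100.00 | 32400.00 | 360000.00
horizontal leg | 3600.00 | 93.00 | 12.00 | 334800.00 | 43200.00
gusset | 1976.00 | 35.33 | 49.33 | 69818.67 | 97482.67
Σ | 9176.00 |  |  | 437018.67 | 500682.67
X̄ = 437018.67 / 9176.00 = 47.63 mm
Ȳ = 500682.67 / 9176.00 = 54.56 mm

X̄ = 47.63 mm, Ȳ = 54.56 mm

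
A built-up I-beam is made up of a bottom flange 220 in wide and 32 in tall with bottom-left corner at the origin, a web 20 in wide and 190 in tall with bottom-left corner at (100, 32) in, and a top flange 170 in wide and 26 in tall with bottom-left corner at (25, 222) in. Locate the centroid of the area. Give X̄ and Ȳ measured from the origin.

bottom flange: A = 220 × 32 = 7040.00, centroid at (110.00, 16.00).
web: A = 20 × 190 = 3800.00, centroid at (110.00, 127.00).
top flange: A = 170 × 26 = 4420.00, centroid at (110.00, 235.00).
ΣA = 15260.00 in²
ΣAX̄ = (7040.00)(110.00) + (3800.00)(110.00) + (4420.00)(110.00) = 1678600.00 in³
ΣAȲ = (7040.00)(16.00) + (3800.00)(127.00) + (4420.00)(235.00) = 1633940.00 in³
X̄ = 1678600.00 / 15260.00 = 110.00 in
Ȳ = 1633940.00 / 15260.00 = 107.07 in

X̄ = 110.00 in, Ȳ = 107.07 in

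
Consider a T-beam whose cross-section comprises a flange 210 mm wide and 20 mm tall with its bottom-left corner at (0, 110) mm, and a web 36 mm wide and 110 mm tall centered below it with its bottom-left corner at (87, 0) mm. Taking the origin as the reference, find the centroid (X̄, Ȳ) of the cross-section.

web: A = 36 × 110 = 3960.00, centroid at (105.00, 55.00).
flange: A = 210 × 20 = 4200.00, centroid at (105.00, 120.00).
ΣA = 8160.00 mm²
ΣAX̄ = (3960.00)(105.00) + (4200.00)(105.00) = 856800.00 mm³
ΣAȲ = (3960.00)(55.00) + (4200.00)(120.00) = 721800.00 mm³
X̄ = 856800.00 / 8160.00 = 105.00 mm
Ȳ = 721800.00 / 8160.00 = 88.46 mm

X̄ = 105.00 mm, Ȳ = 88.46 mm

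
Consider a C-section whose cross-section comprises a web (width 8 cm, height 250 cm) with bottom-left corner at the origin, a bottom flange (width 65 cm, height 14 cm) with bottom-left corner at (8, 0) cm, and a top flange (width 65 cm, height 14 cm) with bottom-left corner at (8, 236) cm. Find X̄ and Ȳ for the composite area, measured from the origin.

X̄ = 21.39 cm, Ȳ = 125.00 cm

web: A = 8 × 250 = 2000.00, centroid at (4.00, 125.00).
bottom flange: A = 65 × 14 = 910.00, centroid at (40.50, 7.00).
top flange: A = 65 × 14 = 910.00, centroid at (40.50, 243.00).
ΣA = 3820.00 cm²
ΣAX̄ = (2000.00)(4.00) + (910.00)(40.50) + (910.00)(40.50) = 81710.00 cm³
ΣAȲ = (2000.00)(125.00) + (910.00)(7.00) + (910.00)(243.00) = 477500.00 cm³
X̄ = 81710.00 / 3820.00 = 21.39 cm
Ȳ = 477500.00 / 3820.00 = 125.00 cm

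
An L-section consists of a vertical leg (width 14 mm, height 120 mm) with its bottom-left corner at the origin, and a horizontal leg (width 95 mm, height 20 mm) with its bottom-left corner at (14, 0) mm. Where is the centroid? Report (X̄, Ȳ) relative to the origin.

vertical leg: A = 14 × 120 = 1680.00, centroid at (7.00, 60.00).
horizontal leg: A = 95 × 20 = 1900.00, centroid at (61.50, 10.00).
ΣA = 3580.00 mm²
ΣAX̄ = (1680.00)(7.00) + (1900.00)(61.50) = 128610.00 mm³
ΣAȲ = (1680.00)(60.00) + (1900.00)(10.00) = 119800.00 mm³
X̄ = 128610.00 / 3580.00 = 35.92 mm
Ȳ = 119800.00 / 3580.00 = 33.46 mm

X̄ = 35.92 mm, Ȳ = 33.46 mm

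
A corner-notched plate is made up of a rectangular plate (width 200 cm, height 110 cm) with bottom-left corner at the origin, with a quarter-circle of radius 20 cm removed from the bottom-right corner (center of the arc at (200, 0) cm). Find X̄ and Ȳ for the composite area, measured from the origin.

X̄ = 98.67 cm, Ȳ = 55.67 cm

plate: A = 200 × 110 = 22000.00, centroid at (100.00, 55.00).
removed quarter-circle: A = −¼π·20² = -314.16, centroid at (191.51, 8.49).
ΣA = 21685.84 cm², ΣAX̄ = 2139834.81 cm³, ΣAȲ = 1207333.33 cm³.
X̄ = 2139834.81/21685.84 = 98.67 cm; Ȳ = 1207333.33/21685.84 = 55.67 cm.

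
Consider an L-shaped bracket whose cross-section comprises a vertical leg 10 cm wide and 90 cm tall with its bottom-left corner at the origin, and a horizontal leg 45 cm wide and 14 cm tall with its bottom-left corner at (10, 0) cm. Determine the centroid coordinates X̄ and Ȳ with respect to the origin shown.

vertical leg: A = 10 × 90 = 900.00, centroid at (5.00, 45.00).
horizontal leg: A = 45 × 14 = 630.00, centroid at (32.50, 7.00).
ΣA = 1530.00 cm², ΣAX̄ = 24975.00 cm³, ΣAȲ = 44910.00 cm³.
X̄ = 24975.00/1530.00 = 16.32 cm; Ȳ = 44910.00/1530.00 = 29.35 cm.

X̄ = 16.32 cm, Ȳ = 29.35 cm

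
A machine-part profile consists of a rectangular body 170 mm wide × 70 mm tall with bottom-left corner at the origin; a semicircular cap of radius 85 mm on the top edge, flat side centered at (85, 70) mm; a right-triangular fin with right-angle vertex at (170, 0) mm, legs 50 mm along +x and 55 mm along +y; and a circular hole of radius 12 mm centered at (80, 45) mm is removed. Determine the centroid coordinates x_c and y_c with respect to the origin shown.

x_c = 90.88 mm, y_c = 67.24 mm

Part | A | x̄ᵢ | ȳᵢ | A·x̄ᵢ | A·ȳᵢ
rectangular body | 11900.00 | 85.00 | 35.00 | 1011500.00 | 416500.00
semicircular top | 11349.00 | 85.00 | 106.08 | 964665.29 | 1203846.91
triangular fin | 1375.00 | 186.67 | 18.33 | 256666.67 | 25208.33
hole | -452.39 | 80.00 | 45.00 | -36191.15 | -20357.52
Σ | 24171.61 |  |  | 2196640.81 | 1625197.72
x_c = 2196640.81 / 24171.61 = 90.88 mm
y_c = 1625197.72 / 24171.61 = 67.24 mm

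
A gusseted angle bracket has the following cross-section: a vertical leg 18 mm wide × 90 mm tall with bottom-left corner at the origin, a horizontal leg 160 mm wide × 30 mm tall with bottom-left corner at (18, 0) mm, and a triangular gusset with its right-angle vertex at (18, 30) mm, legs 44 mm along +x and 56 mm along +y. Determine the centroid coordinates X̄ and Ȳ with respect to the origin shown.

X̄ = 68.64 mm, Ȳ = 26.77 mm

Part | A | x̄ᵢ | ȳᵢ | A·x̄ᵢ | A·ȳᵢ
vertical leg | 1620.00 | 9.00 | 45.00 | 14580.00 | 72900.00
horizontal leg | 4800.00 | 98.00 | 15.00 | 470400.00 | 72000.00
gusset | 1232.00 | 32.67 | 48.67 | 40245.33 | 59957.33
Σ | 7652.00 |  |  | 525225.33 | 204857.33
X̄ = 525225.33 / 7652.00 = 68.64 mm
Ȳ = 204857.33 / 7652.00 = 26.77 mm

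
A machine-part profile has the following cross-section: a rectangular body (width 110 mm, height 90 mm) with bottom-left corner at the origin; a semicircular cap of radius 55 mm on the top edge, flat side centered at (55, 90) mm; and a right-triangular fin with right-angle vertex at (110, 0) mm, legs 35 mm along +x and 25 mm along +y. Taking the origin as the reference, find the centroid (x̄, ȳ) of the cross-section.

x̄ = 56.93 mm, ȳ = 65.46 mm

rectangular body: A = 110 × 90 = 9900.00, centroid at (55.00, 45.00).
semicircular top: A = ½π·55² = 4751.66, centroid at (55.00, 113.34).
triangular fin: A = ½·35·25 = 437.50, centroid at (121.67, 8.33).
ΣA = 15089.16 mm², ΣAx̄ = 859070.41 mm³, ΣAȳ = 987711.80 mm³.
x̄ = 859070.41/15089.16 = 56.93 mm; ȳ = 987711.80/15089.16 = 65.46 mm.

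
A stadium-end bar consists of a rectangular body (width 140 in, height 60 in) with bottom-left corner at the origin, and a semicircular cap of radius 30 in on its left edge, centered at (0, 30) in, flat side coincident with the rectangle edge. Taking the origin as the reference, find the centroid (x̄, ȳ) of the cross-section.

rectangular body: A = 140 × 60 = 8400.00, centroid at (70.00, 30.00).
semicircular end: A = ½π·30² = 1413.72, centroid at (-12.73, 30.00).
ΣA = 9813.72 in², ΣAx̄ = 570000.00 in³, ΣAȳ = 294411.50 in³.
x̄ = 570000.00/9813.72 = 58.08 in; ȳ = 294411.50/9813.72 = 30.00 in.

x̄ = 58.08 in, ȳ = 30.00 in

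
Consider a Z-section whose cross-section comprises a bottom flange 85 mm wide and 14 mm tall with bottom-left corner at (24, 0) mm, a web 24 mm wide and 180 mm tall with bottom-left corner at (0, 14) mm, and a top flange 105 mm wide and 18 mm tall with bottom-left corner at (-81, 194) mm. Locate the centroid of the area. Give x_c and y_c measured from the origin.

Part | A | x̄ᵢ | ȳᵢ | A·x̄ᵢ | A·ȳᵢ
bottom flange | 1190.00 | 66.50 | 7.00 | 79135.00 | 8330.00
web | 4320.00 | 12.00 | 104.00 | 51840.00 | 449280.00
top flange | 1890.00 | -28.50 | 203.00 | -53865.00 | 383670.00
Σ | 7400.00 |  |  | 77110.00 | 841280.00
x_c = 77110.00 / 7400.00 = 10.42 mm
y_c = 841280.00 / 7400.00 = 113.69 mm

x_c = 10.42 mm, y_c = 113.69 mm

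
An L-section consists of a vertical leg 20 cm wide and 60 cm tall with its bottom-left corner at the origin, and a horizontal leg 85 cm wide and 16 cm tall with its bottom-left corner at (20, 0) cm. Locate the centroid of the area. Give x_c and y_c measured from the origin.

vertical leg: A = 20 × 60 = 1200.00, centroid at (10.00, 30.00).
horizontal leg: A = 85 × 16 = 1360.00, centroid at (62.50, 8.00).
ΣA = 2560.00 cm², ΣAx_c = 97000.00 cm³, ΣAy_c = 46880.00 cm³.
x_c = 97000.00/2560.00 = 37.89 cm; y_c = 46880.00/2560.00 = 18.31 cm.

x_c = 37.89 cm, y_c = 18.31 cm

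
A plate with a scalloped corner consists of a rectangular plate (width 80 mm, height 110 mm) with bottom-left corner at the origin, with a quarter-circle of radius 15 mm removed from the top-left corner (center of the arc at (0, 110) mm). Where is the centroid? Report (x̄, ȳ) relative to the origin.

x̄ = 40.69 mm, ȳ = 54.00 mm

plate: A = 80 × 110 = 8800.00, centroid at (40.00, 55.00).
removed quarter-circle: A = −¼π·15² = -176.71, centroid at (6.37, 103.63).
ΣA = 8623.29 mm²
ΣAx̄ = (8800.00)(40.00) + (-176.71)(6.37) = 350875.00 mm³
ΣAȳ = (8800.00)(55.00) + (-176.71)(103.63) = 465686.40 mm³
x̄ = 350875.00 / 8623.29 = 40.69 mm
ȳ = 465686.40 / 8623.29 = 54.00 mm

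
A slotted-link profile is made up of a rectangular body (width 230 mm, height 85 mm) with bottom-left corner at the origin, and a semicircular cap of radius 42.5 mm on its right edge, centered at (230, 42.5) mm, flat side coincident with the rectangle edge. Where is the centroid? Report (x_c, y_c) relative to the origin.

x_c = 131.86 mm, y_c = 42.50 mm

rectangular body: A = 230 × 85 = 19550.00, centroid at (115.00, 42.50).
semicircular end: A = ½π·42.5² = 2837.25, centroid at (248.04, 42.50).
ΣA = 22387.25 mm²
ΣAx_c = (19550.00)(115.00) + (2837.25)(248.04) = 2951994.78 mm³
ΣAy_c = (19550.00)(42.50) + (2837.25)(42.50) = 951458.16 mm³
x_c = 2951994.78 / 22387.25 = 131.86 mm
y_c = 951458.16 / 22387.25 = 42.50 mm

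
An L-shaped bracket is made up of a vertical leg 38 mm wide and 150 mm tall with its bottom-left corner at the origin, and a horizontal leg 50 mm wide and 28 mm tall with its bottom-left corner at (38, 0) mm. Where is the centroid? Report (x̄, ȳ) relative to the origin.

x̄ = 27.68 mm, ȳ = 62.97 mm

vertical leg: A = 38 × 150 = 5700.00, centroid at (19.00, 75.00).
horizontal leg: A = 50 × 28 = 1400.00, centroid at (63.00, 14.00).
ΣA = 7100.00 mm², ΣAx̄ = 196500.00 mm³, ΣAȳ = 447100.00 mm³.
x̄ = 196500.00/7100.00 = 27.68 mm; ȳ = 447100.00/7100.00 = 62.97 mm.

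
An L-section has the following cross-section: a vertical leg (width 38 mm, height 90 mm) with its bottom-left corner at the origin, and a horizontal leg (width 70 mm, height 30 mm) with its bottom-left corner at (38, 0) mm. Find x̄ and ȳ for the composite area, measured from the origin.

x̄ = 39.54 mm, ȳ = 33.59 mm

Part | A | x̄ᵢ | ȳᵢ | A·x̄ᵢ | A·ȳᵢ
vertical leg | 3420.00 | 19.00 | 45.00 | 64980.00 | 153900.00
horizontal leg | 2100.00 | 73.00 | 15.00 | 153300.00 | 31500.00
Σ | 5520.00 |  |  | 218280.00 | 185400.00
x̄ = 218280.00 / 5520.00 = 39.54 mm
ȳ = 185400.00 / 5520.00 = 33.59 mm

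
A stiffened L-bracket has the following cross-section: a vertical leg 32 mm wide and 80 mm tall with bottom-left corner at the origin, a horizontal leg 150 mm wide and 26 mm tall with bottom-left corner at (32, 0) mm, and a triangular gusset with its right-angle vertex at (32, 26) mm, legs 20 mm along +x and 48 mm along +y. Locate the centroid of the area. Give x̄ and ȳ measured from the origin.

x̄ = 68.71 mm, ȳ = 24.97 mm

vertical leg: A = 32 × 80 = 2560.00, centroid at (16.00, 40.00).
horizontal leg: A = 150 × 26 = 3900.00, centroid at (107.00, 13.00).
gusset: A = ½·20·48 = 480.00, centroid at (38.67, 42.00).
ΣA = 6940.00 mm²
ΣAx̄ = (2560.00)(16.00) + (3900.00)(107.00) + (480.00)(38.67) = 476820.00 mm³
ΣAȳ = (2560.00)(40.00) + (3900.00)(13.00) + (480.00)(42.00) = 173260.00 mm³
x̄ = 476820.00 / 6940.00 = 68.71 mm
ȳ = 173260.00 / 6940.00 = 24.97 mm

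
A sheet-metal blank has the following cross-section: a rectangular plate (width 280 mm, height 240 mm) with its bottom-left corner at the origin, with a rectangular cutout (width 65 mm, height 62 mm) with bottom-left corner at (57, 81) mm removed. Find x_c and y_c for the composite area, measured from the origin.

x_c = 143.22 mm, y_c = 120.51 mm

plate: A = 280 × 240 = 67200.00, centroid at (140.00, 120.00).
hole: A = −(65 × 62) = -4030.00, centroid at (89.50, 112.00).
ΣA = 63170.00 mm²
ΣAx_c = (67200.00)(140.00) + (-4030.00)(89.50) = 9047315.00 mm³
ΣAy_c = (67200.00)(120.00) + (-4030.00)(112.00) = 7612640.00 mm³
x_c = 9047315.00 / 63170.00 = 143.22 mm
y_c = 7612640.00 / 63170.00 = 120.51 mm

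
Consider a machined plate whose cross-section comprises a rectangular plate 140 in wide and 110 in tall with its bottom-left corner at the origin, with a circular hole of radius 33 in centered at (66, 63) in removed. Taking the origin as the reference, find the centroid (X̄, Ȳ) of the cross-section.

X̄ = 71.14 in, Ȳ = 52.72 in

plate: A = 140 × 110 = 15400.00, centroid at (70.00, 55.00).
hole: A = −π·33² = -3421.19, centroid at (66.00, 63.00).
ΣA = 11978.81 in²
ΣAX̄ = (15400.00)(70.00) + (-3421.19)(66.00) = 852201.17 in³
ΣAȲ = (15400.00)(55.00) + (-3421.19)(63.00) = 631464.75 in³
X̄ = 852201.17 / 11978.81 = 71.14 in
Ȳ = 631464.75 / 11978.81 = 52.72 in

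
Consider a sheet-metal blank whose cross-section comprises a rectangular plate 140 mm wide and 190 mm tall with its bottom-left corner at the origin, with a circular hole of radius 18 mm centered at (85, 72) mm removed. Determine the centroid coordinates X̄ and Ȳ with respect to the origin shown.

X̄ = 69.40 mm, Ȳ = 95.92 mm

plate: A = 140 × 190 = 26600.00, centroid at (70.00, 95.00).
hole: A = −π·18² = -1017.88, centroid at (85.00, 72.00).
ΣA = 25582.12 mm²
ΣAX̄ = (26600.00)(70.00) + (-1017.88)(85.00) = 1775480.54 mm³
ΣAȲ = (26600.00)(95.00) + (-1017.88)(72.00) = 2453712.93 mm³
X̄ = 1775480.54 / 25582.12 = 69.40 mm
Ȳ = 2453712.93 / 25582.12 = 95.92 mm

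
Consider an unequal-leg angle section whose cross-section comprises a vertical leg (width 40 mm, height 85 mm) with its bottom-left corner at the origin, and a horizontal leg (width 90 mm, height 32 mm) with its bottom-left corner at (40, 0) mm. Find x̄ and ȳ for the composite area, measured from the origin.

x̄ = 49.81 mm, ȳ = 30.35 mm

vertical leg: A = 40 × 85 = 3400.00, centroid at (20.00, 42.50).
horizontal leg: A = 90 × 32 = 2880.00, centroid at (85.00, 16.00).
ΣA = 6280.00 mm²
ΣAx̄ = (3400.00)(20.00) + (2880.00)(85.00) = 312800.00 mm³
ΣAȳ = (3400.00)(42.50) + (2880.00)(16.00) = 190580.00 mm³
x̄ = 312800.00 / 6280.00 = 49.81 mm
ȳ = 190580.00 / 6280.00 = 30.35 mm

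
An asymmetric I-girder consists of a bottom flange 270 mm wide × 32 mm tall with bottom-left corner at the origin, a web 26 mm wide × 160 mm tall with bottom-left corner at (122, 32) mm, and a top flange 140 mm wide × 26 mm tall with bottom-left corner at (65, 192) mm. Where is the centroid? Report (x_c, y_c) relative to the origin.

x_c = 135.00 mm, y_c = 82.14 mm

bottom flange: A = 270 × 32 = 8640.00, centroid at (135.00, 16.00).
web: A = 26 × 160 = 4160.00, centroid at (135.00, 112.00).
top flange: A = 140 × 26 = 3640.00, centroid at (135.00, 205.00).
ΣA = 16440.00 mm²
ΣAx_c = (8640.00)(135.00) + (4160.00)(135.00) + (3640.00)(135.00) = 2219400.00 mm³
ΣAy_c = (8640.00)(16.00) + (4160.00)(112.00) + (3640.00)(205.00) = 1350360.00 mm³
x_c = 2219400.00 / 16440.00 = 135.00 mm
y_c = 1350360.00 / 16440.00 = 82.14 mm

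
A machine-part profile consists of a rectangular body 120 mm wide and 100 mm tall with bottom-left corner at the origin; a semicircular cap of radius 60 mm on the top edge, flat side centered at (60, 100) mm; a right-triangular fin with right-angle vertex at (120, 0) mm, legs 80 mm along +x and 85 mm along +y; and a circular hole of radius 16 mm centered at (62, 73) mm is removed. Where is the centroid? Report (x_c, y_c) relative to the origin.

rectangular body: A = 120 × 100 = 12000.00, centroid at (60.00, 50.00).
semicircular top: A = ½π·60² = 5654.87, centroid at (60.00, 125.46).
triangular fin: A = ½·80·85 = 3400.00, centroid at (146.67, 28.33).
hole: A = −π·16² = -804.25, centroid at (62.00, 73.00).
ΣA = 20250.62 mm², ΣAx_c = 1508095.31 mm³, ΣAy_c = 1347109.93 mm³.
x_c = 1508095.31/20250.62 = 74.47 mm; y_c = 1347109.93/20250.62 = 66.52 mm.

x_c = 74.47 mm, y_c = 66.52 mm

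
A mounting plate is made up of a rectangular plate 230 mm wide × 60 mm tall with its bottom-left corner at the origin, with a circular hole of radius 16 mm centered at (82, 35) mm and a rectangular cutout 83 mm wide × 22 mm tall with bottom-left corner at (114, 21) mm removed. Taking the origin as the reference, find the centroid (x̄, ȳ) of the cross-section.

plate: A = 230 × 60 = 13800.00, centroid at (115.00, 30.00).
hole 1: A = −π·16² = -804.25, centroid at (82.00, 35.00).
hole 2: A = −(83 × 22) = -1826.00, centroid at (155.50, 32.00).
ΣA = 11169.75 mm², ΣAx̄ = 1237108.69 mm³, ΣAȳ = 327419.33 mm³.
x̄ = 1237108.69/11169.75 = 110.76 mm; ȳ = 327419.33/11169.75 = 29.31 mm.

x̄ = 110.76 mm, ȳ = 29.31 mm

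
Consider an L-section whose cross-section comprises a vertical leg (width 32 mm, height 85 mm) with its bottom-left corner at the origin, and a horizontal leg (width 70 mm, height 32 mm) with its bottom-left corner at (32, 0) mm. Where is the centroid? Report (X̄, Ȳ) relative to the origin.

X̄ = 39.03 mm, Ȳ = 30.53 mm

vertical leg: A = 32 × 85 = 2720.00, centroid at (16.00, 42.50).
horizontal leg: A = 70 × 32 = 2240.00, centroid at (67.00, 16.00).
ΣA = 4960.00 mm²
ΣAX̄ = (2720.00)(16.00) + (2240.00)(67.00) = 193600.00 mm³
ΣAȲ = (2720.00)(42.50) + (2240.00)(16.00) = 151440.00 mm³
X̄ = 193600.00 / 4960.00 = 39.03 mm
Ȳ = 151440.00 / 4960.00 = 30.53 mm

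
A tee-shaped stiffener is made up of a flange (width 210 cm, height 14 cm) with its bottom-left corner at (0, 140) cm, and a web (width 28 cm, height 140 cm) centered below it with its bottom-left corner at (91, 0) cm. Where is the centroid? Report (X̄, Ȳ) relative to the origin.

web: A = 28 × 140 = 3920.00, centroid at (105.00, 70.00).
flange: A = 210 × 14 = 2940.00, centroid at (105.00, 147.00).
ΣA = 6860.00 cm²
ΣAX̄ = (3920.00)(105.00) + (2940.00)(105.00) = 720300.00 cm³
ΣAȲ = (3920.00)(70.00) + (2940.00)(147.00) = 706580.00 cm³
X̄ = 720300.00 / 6860.00 = 105.00 cm
Ȳ = 706580.00 / 6860.00 = 103.00 cm

X̄ = 105.00 cm, Ȳ = 103.00 cm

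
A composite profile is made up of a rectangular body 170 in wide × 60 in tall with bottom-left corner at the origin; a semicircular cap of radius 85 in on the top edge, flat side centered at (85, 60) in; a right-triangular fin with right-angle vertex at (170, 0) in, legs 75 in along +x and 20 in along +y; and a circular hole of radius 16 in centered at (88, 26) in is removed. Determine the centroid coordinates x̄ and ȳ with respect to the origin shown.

rectangular body: A = 170 × 60 = 10200.00, centroid at (85.00, 30.00).
semicircular top: A = ½π·85² = 11349.00, centroid at (85.00, 96.08).
triangular fin: A = ½·75·20 = 750.00, centroid at (195.00, 6.67).
hole: A = −π·16² = -804.25, centroid at (88.00, 26.00).
ΣA = 21494.76 in²
ΣAx̄ = (10200.00)(85.00) + (11349.00)(85.00) + (750.00)(195.00) + (-804.25)(88.00) = 1907141.49 in³
ΣAȳ = (10200.00)(30.00) + (11349.00)(96.08) + (750.00)(6.67) + (-804.25)(26.00) = 1380446.43 in³
x̄ = 1907141.49 / 21494.76 = 88.73 in
ȳ = 1380446.43 / 21494.76 = 64.22 in

x̄ = 88.73 in, ȳ = 64.22 in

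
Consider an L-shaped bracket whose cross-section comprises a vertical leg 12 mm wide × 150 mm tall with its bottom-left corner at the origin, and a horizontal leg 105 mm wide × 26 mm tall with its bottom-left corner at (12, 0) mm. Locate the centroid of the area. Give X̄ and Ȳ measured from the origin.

X̄ = 41.25 mm, Ȳ = 37.64 mm

Part | A | x̄ᵢ | ȳᵢ | A·x̄ᵢ | A·ȳᵢ
vertical leg | 1800.00 | 6.00 | 75.00 | 10800.00 | 135000.00
horizontal leg | 2730.00 | 64.50 | 13.00 | 176085.00 | 35490.00
Σ | 4530.00 |  |  | 186885.00 | 170490.00
X̄ = 186885.00 / 4530.00 = 41.25 mm
Ȳ = 170490.00 / 4530.00 = 37.64 mm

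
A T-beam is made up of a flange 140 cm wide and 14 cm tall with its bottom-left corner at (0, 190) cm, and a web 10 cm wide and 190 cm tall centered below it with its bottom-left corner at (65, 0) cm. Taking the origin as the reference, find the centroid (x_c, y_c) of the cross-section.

x_c = 70.00 cm, y_c = 146.79 cm

web: A = 10 × 190 = 1900.00, centroid at (70.00, 95.00).
flange: A = 140 × 14 = 1960.00, centroid at (70.00, 197.00).
ΣA = 3860.00 cm², ΣAx_c = 270200.00 cm³, ΣAy_c = 566620.00 cm³.
x_c = 270200.00/3860.00 = 70.00 cm; y_c = 566620.00/3860.00 = 146.79 cm.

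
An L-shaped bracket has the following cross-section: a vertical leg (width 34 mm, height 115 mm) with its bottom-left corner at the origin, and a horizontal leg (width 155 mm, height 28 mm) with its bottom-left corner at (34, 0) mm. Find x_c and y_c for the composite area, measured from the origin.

x_c = 66.71 mm, y_c = 34.62 mm

Part | A | x̄ᵢ | ȳᵢ | A·x̄ᵢ | A·ȳᵢ
vertical leg | 3910.00 | 17.00 | 57.50 | 66470.00 | 224825.00
horizontal leg | 4340.00 | 111.50 | 14.00 | 483910.00 | 60760.00
Σ | 8250.00 |  |  | 550380.00 | 285585.00
x_c = 550380.00 / 8250.00 = 66.71 mm
y_c = 285585.00 / 8250.00 = 34.62 mm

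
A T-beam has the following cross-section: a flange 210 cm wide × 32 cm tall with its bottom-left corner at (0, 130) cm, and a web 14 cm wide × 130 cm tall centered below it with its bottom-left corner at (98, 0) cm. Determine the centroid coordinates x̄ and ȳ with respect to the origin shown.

web: A = 14 × 130 = 1820.00, centroid at (105.00, 65.00).
flange: A = 210 × 32 = 6720.00, centroid at (105.00, 146.00).
ΣA = 8540.00 cm²
ΣAx̄ = (1820.00)(105.00) + (6720.00)(105.00) = 896700.00 cm³
ΣAȳ = (1820.00)(65.00) + (6720.00)(146.00) = 1099420.00 cm³
x̄ = 896700.00 / 8540.00 = 105.00 cm
ȳ = 1099420.00 / 8540.00 = 128.74 cm

x̄ = 105.00 cm, ȳ = 128.74 cm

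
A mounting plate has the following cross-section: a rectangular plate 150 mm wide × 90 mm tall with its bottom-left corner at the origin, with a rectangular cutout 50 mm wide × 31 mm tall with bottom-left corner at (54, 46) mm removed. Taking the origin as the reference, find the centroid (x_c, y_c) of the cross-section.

plate: A = 150 × 90 = 13500.00, centroid at (75.00, 45.00).
hole: A = −(50 × 31) = -1550.00, centroid at (79.00, 61.50).
ΣA = 11950.00 mm², ΣAx_c = 890050.00 mm³, ΣAy_c = 512175.00 mm³.
x_c = 890050.00/11950.00 = 74.48 mm; y_c = 512175.00/11950.00 = 42.86 mm.

x_c = 74.48 mm, y_c = 42.86 mm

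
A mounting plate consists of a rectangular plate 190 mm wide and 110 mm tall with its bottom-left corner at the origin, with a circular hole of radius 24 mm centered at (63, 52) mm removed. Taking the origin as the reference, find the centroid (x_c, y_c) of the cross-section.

x_c = 98.03 mm, y_c = 55.28 mm

Part | A | x̄ᵢ | ȳᵢ | A·x̄ᵢ | A·ȳᵢ
plate | 20900.00 | 95.00 | 55.00 | 1985500.00 | 1149500.00
hole | -1809.56 | 63.00 | 52.00 | -114002.11 | -94096.98
Σ | 19090.44 |  |  | 1871497.89 | 1055403.02
x_c = 1871497.89 / 19090.44 = 98.03 mm
y_c = 1055403.02 / 19090.44 = 55.28 mm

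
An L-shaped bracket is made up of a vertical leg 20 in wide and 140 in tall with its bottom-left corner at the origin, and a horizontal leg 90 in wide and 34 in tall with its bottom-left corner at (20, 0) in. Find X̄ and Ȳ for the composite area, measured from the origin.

Part | A | x̄ᵢ | ȳᵢ | A·x̄ᵢ | A·ȳᵢ
vertical leg | 2800.00 | 10.00 | 70.00 | 28000.00 | 196000.00
horizontal leg | 3060.00 | 65.00 | 17.00 | 198900.00 | 52020.00
Σ | 5860.00 |  |  | 226900.00 | 248020.00
X̄ = 226900.00 / 5860.00 = 38.72 in
Ȳ = 248020.00 / 5860.00 = 42.32 in

X̄ = 38.72 in, Ȳ = 42.32 in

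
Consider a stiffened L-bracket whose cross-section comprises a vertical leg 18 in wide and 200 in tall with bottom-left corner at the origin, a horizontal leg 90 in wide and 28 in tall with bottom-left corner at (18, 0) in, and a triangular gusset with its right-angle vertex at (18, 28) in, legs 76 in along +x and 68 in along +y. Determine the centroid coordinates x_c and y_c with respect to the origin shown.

vertical leg: A = 18 × 200 = 3600.00, centroid at (9.00, 100.00).
horizontal leg: A = 90 × 28 = 2520.00, centroid at (63.00, 14.00).
gusset: A = ½·76·68 = 2584.00, centroid at (43.33, 50.67).
ΣA = 8704.00 in², ΣAx_c = 303133.33 in³, ΣAy_c = 526202.67 in³.
x_c = 303133.33/8704.00 = 34.83 in; y_c = 526202.67/8704.00 = 60.46 in.

x_c = 34.83 in, y_c = 60.46 in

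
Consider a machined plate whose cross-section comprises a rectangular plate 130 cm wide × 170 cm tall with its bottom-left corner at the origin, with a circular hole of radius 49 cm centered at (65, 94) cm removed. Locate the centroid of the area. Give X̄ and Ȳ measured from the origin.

plate: A = 130 × 170 = 22100.00, centroid at (65.00, 85.00).
hole: A = −π·49² = -7542.96, centroid at (65.00, 94.00).
ΣA = 14557.04 cm²
ΣAX̄ = (22100.00)(65.00) + (-7542.96)(65.00) = 946207.34 cm³
ΣAȲ = (22100.00)(85.00) + (-7542.96)(94.00) = 1169461.39 cm³
X̄ = 946207.34 / 14557.04 = 65.00 cm
Ȳ = 1169461.39 / 14557.04 = 80.34 cm

X̄ = 65.00 cm, Ȳ = 80.34 cm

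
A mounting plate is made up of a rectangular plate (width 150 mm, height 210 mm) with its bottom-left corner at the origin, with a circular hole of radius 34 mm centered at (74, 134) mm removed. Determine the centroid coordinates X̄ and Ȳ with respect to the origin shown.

X̄ = 75.13 mm, Ȳ = 101.22 mm

Part | A | x̄ᵢ | ȳᵢ | A·x̄ᵢ | A·ȳᵢ
plate | 31500.00 | 75.00 | 105.00 | 2362500.00 | 3307500.00
hole | -3631.68 | 74.00 | 134.00 | -268744.40 | -486645.27
Σ | 27868.32 |  |  | 2093755.60 | 2820854.73
X̄ = 2093755.60 / 27868.32 = 75.13 mm
Ȳ = 2820854.73 / 27868.32 = 101.22 mm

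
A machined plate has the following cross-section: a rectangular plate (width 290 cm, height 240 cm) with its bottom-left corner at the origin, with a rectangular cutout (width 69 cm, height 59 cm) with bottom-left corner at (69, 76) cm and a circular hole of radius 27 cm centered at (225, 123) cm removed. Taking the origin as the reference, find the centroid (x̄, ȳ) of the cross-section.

Part | A | x̄ᵢ | ȳᵢ | A·x̄ᵢ | A·ȳᵢ
plate | 69600.00 | 145.00 | 120.00 | 10092000.00 | 8352000.00
hole 1 | -4071.00 | 103.50 | 105.50 | -421348.50 | -429490.50
hole 2 | -2290.22 | 225.00 | 123.00 | -515299.74 | -281697.19
Σ | 63238.78 |  |  | 9155351.76 | 7640812.31
x̄ = 9155351.76 / 63238.78 = 144.77 cm
ȳ = 7640812.31 / 63238.78 = 120.82 cm

x̄ = 144.77 cm, ȳ = 120.82 cm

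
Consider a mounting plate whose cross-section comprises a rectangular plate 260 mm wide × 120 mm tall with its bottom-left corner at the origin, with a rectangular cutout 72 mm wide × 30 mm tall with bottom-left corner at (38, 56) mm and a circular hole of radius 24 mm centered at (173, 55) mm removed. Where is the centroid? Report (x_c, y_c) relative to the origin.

Part | A | x̄ᵢ | ȳᵢ | A·x̄ᵢ | A·ȳᵢ
plate | 31200.00 | 130.00 | 60.00 | 4056000.00 | 1872000.00
hole 1 | -2160.00 | 74.00 | 71.00 | -159840.00 | -153360.00
hole 2 | -1809.56 | 173.00 | 55.00 | -313053.42 | -99525.66
Σ | 27230.44 |  |  | 3583106.58 | 1619114.34
x_c = 3583106.58 / 27230.44 = 131.58 mm
y_c = 1619114.34 / 27230.44 = 59.46 mm

x_c = 131.58 mm, y_c = 59.46 mm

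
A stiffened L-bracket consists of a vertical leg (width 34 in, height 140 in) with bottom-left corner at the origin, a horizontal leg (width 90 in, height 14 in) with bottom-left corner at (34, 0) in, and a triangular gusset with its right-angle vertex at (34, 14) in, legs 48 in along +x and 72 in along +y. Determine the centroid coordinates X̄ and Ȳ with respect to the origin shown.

Part | A | x̄ᵢ | ȳᵢ | A·x̄ᵢ | A·ȳᵢ
vertical leg | 4760.00 | 17.00 | 70.00 | 80920.00 | 333200.00
horizontal leg | 1260.00 | 79.00 | 7.00 | 99540.00 | 8820.00
gusset | 1728.00 | 50.00 | 38.00 | 86400.00 | 65664.00
Σ | 7748.00 |  |  | 266860.00 | 407684.00
X̄ = 266860.00 / 7748.00 = 34.44 in
Ȳ = 407684.00 / 7748.00 = 52.62 in

X̄ = 34.44 in, Ȳ = 52.62 in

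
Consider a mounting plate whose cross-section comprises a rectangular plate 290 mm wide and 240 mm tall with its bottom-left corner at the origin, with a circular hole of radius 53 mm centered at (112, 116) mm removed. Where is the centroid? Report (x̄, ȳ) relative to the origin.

x̄ = 149.79 mm, ȳ = 120.58 mm

plate: A = 290 × 240 = 69600.00, centroid at (145.00, 120.00).
hole: A = −π·53² = -8824.73, centroid at (112.00, 116.00).
ΣA = 60775.27 mm²
ΣAx̄ = (69600.00)(145.00) + (-8824.73)(112.00) = 9103629.82 mm³
ΣAȳ = (69600.00)(120.00) + (-8824.73)(116.00) = 7328330.88 mm³
x̄ = 9103629.82 / 60775.27 = 149.79 mm
ȳ = 7328330.88 / 60775.27 = 120.58 mm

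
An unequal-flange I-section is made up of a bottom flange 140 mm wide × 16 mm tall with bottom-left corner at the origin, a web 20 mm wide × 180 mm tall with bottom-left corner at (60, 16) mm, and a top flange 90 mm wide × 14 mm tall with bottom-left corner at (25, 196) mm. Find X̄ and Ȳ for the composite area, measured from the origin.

X̄ = 70.00 mm, Ȳ = 92.30 mm

bottom flange: A = 140 × 16 = 2240.00, centroid at (70.00, 8.00).
web: A = 20 × 180 = 3600.00, centroid at (70.00, 106.00).
top flange: A = 90 × 14 = 1260.00, centroid at (70.00, 203.00).
ΣA = 7100.00 mm², ΣAX̄ = 497000.00 mm³, ΣAȲ = 655300.00 mm³.
X̄ = 497000.00/7100.00 = 70.00 mm; Ȳ = 655300.00/7100.00 = 92.30 mm.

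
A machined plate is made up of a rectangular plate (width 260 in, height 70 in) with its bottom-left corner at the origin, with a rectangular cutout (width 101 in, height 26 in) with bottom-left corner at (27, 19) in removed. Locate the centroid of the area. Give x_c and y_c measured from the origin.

Part | A | x̄ᵢ | ȳᵢ | A·x̄ᵢ | A·ȳᵢ
plate | 18200.00 | 130.00 | 35.00 | 2366000.00 | 637000.00
hole | -2626.00 | 77.50 | 32.00 | -203515.00 | -84032.00
Σ | 15574.00 |  |  | 2162485.00 | 552968.00
x_c = 2162485.00 / 15574.00 = 138.85 in
y_c = 552968.00 / 15574.00 = 35.51 in

x_c = 138.85 in, y_c = 35.51 in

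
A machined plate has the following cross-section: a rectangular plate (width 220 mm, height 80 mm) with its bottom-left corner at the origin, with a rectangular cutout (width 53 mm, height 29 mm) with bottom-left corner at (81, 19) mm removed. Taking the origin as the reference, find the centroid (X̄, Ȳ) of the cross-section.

Part | A | x̄ᵢ | ȳᵢ | A·x̄ᵢ | A·ȳᵢ
plate | 17600.00 | 110.00 | 40.00 | 1936000.00 | 704000.00
hole | -1537.00 | 107.50 | 33.50 | -165227.50 | -51489.50
Σ | 16063.00 |  |  | 1770772.50 | 652510.50
X̄ = 1770772.50 / 16063.00 = 110.24 mm
Ȳ = 652510.50 / 16063.00 = 40.62 mm

X̄ = 110.24 mm, Ȳ = 40.62 mm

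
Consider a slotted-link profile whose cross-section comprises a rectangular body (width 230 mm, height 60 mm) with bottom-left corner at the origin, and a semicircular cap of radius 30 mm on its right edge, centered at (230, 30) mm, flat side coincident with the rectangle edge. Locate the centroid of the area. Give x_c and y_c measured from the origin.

Part | A | x̄ᵢ | ȳᵢ | A·x̄ᵢ | A·ȳᵢ
rectangular body | 13800.00 | 115.00 | 30.00 | 1587000.00 | 414000.00
semicircular end | 1413.72 | 242.73 | 30.00 | 343154.84 | 42411.50
Σ | 15213.72 |  |  | 1930154.84 | 456411.50
x_c = 1930154.84 / 15213.72 = 126.87 mm
y_c = 456411.50 / 15213.72 = 30.00 mm

x_c = 126.87 mm, y_c = 30.00 mm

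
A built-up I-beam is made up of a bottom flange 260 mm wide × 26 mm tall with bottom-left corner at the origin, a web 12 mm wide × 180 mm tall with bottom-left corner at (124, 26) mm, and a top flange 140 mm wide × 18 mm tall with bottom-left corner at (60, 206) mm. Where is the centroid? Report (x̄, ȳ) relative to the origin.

x̄ = 130.00 mm, ȳ = 76.94 mm

bottom flange: A = 260 × 26 = 6760.00, centroid at (130.00, 13.00).
web: A = 12 × 180 = 2160.00, centroid at (130.00, 116.00).
top flange: A = 140 × 18 = 2520.00, centroid at (130.00, 215.00).
ΣA = 11440.00 mm²
ΣAx̄ = (6760.00)(130.00) + (2160.00)(130.00) + (2520.00)(130.00) = 1487200.00 mm³
ΣAȳ = (6760.00)(13.00) + (2160.00)(116.00) + (2520.00)(215.00) = 880240.00 mm³
x̄ = 1487200.00 / 11440.00 = 130.00 mm
ȳ = 880240.00 / 11440.00 = 76.94 mm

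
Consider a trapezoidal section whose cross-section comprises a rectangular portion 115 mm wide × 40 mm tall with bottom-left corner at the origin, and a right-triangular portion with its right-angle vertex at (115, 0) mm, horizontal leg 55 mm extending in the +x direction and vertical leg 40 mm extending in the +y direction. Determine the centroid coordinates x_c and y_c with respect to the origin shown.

rectangular portion: A = 115 × 40 = 4600.00, centroid at (57.50, 20.00).
triangular portion: A = ½·55·40 = 1100.00, centroid at (133.33, 13.33).
ΣA = 5700.00 mm², ΣAx_c = 411166.67 mm³, ΣAy_c = 106666.67 mm³.
x_c = 411166.67/5700.00 = 72.13 mm; y_c = 106666.67/5700.00 = 18.71 mm.

x_c = 72.13 mm, y_c = 18.71 mm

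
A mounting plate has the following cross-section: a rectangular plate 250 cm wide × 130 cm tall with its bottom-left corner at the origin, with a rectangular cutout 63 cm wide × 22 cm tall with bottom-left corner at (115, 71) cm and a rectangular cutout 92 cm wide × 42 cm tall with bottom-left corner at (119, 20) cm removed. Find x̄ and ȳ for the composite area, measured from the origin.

x̄ = 118.23 cm, ȳ = 67.54 cm

plate: A = 250 × 130 = 32500.00, centroid at (125.00, 65.00).
hole 1: A = −(63 × 22) = -1386.00, centroid at (146.50, 82.00).
hole 2: A = −(92 × 42) = -3864.00, centroid at (165.00, 41.00).
ΣA = 27250.00 cm², ΣAx̄ = 3221891.00 cm³, ΣAȳ = 1840424.00 cm³.
x̄ = 3221891.00/27250.00 = 118.23 cm; ȳ = 1840424.00/27250.00 = 67.54 cm.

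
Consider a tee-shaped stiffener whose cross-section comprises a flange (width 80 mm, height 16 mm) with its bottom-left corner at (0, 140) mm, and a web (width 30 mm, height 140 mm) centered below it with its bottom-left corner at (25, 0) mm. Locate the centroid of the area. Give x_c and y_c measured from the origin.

Part | A | x̄ᵢ | ȳᵢ | A·x̄ᵢ | A·ȳᵢ
web | 4200.00 | 40.00 | 70.00 | 168000.00 | 294000.00
flange | 1280.00 | 40.00 | 148.00 | 51200.00 | 189440.00
Σ | 5480.00 |  |  | 219200.00 | 483440.00
x_c = 219200.00 / 5480.00 = 40.00 mm
y_c = 483440.00 / 5480.00 = 88.22 mm

x_c = 40.00 mm, y_c = 88.22 mm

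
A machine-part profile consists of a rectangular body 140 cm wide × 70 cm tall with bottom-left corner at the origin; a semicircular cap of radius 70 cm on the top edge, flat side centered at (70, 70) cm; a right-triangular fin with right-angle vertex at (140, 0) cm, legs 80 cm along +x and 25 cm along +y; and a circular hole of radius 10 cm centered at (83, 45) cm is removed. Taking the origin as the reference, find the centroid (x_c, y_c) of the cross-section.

rectangular body: A = 140 × 70 = 9800.00, centroid at (70.00, 35.00).
semicircular top: A = ½π·70² = 7696.90, centroid at (70.00, 99.71).
triangular fin: A = ½·80·25 = 1000.00, centroid at (166.67, 8.33).
hole: A = −π·10² = -314.16, centroid at (83.00, 45.00).
ΣA = 18182.74 cm², ΣAx_c = 1365374.59 cm³, ΣAy_c = 1104645.97 cm³.
x_c = 1365374.59/18182.74 = 75.09 cm; y_c = 1104645.97/18182.74 = 60.75 cm.

x_c = 75.09 cm, y_c = 60.75 cm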